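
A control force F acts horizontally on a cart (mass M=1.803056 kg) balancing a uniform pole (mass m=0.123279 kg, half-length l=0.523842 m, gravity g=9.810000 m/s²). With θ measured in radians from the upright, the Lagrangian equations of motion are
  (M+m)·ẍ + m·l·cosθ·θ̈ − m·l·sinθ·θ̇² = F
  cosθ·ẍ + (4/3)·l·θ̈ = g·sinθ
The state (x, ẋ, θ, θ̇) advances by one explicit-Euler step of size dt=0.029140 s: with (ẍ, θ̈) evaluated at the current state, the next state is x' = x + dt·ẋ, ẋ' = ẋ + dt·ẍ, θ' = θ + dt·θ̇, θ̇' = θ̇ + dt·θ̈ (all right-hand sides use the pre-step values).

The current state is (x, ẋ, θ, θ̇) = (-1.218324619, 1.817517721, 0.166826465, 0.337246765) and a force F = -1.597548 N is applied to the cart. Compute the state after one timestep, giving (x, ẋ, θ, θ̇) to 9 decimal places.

(-1.165362153, 1.789830781, 0.176653836, 0.444298939)

sinθ=0.166053715, cosθ=0.986116709
temp = (F + m·l·θ̇²·sinθ)/(M+m) = (-1.597548 + 0.001219645)/1.926335 = -0.828686783
θ̈ = (g·sinθ − cosθ·temp)/(l·(4/3 − m·cos²θ/(M+m))) = 3.673719088
ẍ = temp − m·l·θ̈·cosθ/(M+m) = -0.950135202
Euler: x'=-1.218324619+0.029140·1.817517721=-1.165362153, ẋ'=1.817517721+0.029140·-0.950135202=1.789830781
       θ'=0.166826465+0.029140·0.337246765=0.176653836, θ̇'=0.337246765+0.029140·3.673719088=0.444298939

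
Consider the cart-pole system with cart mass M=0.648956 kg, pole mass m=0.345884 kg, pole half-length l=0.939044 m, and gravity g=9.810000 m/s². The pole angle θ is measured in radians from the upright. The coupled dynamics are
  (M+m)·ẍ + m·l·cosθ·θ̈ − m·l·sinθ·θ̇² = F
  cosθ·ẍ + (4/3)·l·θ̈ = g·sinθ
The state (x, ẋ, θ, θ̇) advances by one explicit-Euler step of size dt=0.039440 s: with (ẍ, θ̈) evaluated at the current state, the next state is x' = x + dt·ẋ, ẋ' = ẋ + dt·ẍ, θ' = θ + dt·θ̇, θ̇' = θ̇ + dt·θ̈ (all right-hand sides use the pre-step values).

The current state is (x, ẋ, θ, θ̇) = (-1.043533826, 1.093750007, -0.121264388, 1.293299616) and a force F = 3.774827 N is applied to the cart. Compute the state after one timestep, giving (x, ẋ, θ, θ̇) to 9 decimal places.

(-1.000396326, 1.307947110, -0.070256651, 1.086099096)

sinθ=-0.120967407, cosθ=0.992656480
temp = (F + m·l·θ̇²·sinθ)/(M+m) = (3.774827 + -0.065717810)/0.994840 = 3.728347463
θ̈ = (g·sinθ − cosθ·temp)/(l·(4/3 − m·cos²θ/(M+m))) = -5.253562872
ẍ = temp − m·l·θ̈·cosθ/(M+m) = 5.430961039
Euler: x'=-1.043533826+0.039440·1.093750007=-1.000396326, ẋ'=1.093750007+0.039440·5.430961039=1.307947110
       θ'=-0.121264388+0.039440·1.293299616=-0.070256651, θ̇'=1.293299616+0.039440·-5.253562872=1.086099096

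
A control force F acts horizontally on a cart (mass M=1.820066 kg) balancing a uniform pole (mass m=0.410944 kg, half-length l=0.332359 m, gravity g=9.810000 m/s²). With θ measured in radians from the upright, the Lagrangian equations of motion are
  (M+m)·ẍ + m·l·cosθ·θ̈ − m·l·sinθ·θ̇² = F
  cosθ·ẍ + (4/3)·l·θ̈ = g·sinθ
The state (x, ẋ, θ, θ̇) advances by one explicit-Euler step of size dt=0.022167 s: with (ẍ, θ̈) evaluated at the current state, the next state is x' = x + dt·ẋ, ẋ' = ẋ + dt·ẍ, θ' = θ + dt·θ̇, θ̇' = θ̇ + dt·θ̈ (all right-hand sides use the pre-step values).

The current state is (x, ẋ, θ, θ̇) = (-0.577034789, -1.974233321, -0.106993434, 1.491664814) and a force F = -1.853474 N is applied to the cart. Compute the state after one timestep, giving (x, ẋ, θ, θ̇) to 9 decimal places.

sinθ=-0.106789415, cosθ=0.994281661
temp = (F + m·l·θ̇²·sinθ)/(M+m) = (-1.853474 + -0.032453443)/2.231010 = -0.845324514
θ̈ = (g·sinθ − cosθ·temp)/(l·(4/3 − m·cos²θ/(M+m))) = -0.541297502
ẍ = temp − m·l·θ̈·cosθ/(M+m) = -0.812376137
Euler: x'=-0.577034789+0.022167·-1.974233321=-0.620797619, ẋ'=-1.974233321+0.022167·-0.812376137=-1.992241263
       θ'=-0.106993434+0.022167·1.491664814=-0.073927700, θ̇'=1.491664814+0.022167·-0.541297502=1.479665872

(-0.620797619, -1.992241263, -0.073927700, 1.479665872)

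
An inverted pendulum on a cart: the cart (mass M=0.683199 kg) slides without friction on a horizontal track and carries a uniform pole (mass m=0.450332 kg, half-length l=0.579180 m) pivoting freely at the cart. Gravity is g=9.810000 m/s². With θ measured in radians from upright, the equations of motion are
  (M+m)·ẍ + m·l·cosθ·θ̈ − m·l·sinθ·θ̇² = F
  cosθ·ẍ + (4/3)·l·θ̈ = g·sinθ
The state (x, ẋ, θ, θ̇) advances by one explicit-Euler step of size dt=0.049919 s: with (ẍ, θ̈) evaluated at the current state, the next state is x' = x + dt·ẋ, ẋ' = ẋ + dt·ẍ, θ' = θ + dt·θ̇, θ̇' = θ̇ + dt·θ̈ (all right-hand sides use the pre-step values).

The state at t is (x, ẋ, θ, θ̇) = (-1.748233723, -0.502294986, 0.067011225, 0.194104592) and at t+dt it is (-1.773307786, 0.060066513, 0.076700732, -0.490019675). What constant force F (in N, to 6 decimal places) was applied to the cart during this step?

ẍ = (ẋ'−ẋ)/dt = (0.060066513−-0.502294986)/0.049919 = 11.265480
θ̈ = (θ̇'−θ̇)/dt = (-0.490019675−0.194104592)/0.049919 = -13.704687
sinθ=0.066961, cosθ=0.997756
F = (M+m)·ẍ + m·l·cosθ·θ̈ − m·l·sinθ·θ̇² = 12.769771 + -3.566479 − 0.000658 = 9.202634

F = 9.202634 N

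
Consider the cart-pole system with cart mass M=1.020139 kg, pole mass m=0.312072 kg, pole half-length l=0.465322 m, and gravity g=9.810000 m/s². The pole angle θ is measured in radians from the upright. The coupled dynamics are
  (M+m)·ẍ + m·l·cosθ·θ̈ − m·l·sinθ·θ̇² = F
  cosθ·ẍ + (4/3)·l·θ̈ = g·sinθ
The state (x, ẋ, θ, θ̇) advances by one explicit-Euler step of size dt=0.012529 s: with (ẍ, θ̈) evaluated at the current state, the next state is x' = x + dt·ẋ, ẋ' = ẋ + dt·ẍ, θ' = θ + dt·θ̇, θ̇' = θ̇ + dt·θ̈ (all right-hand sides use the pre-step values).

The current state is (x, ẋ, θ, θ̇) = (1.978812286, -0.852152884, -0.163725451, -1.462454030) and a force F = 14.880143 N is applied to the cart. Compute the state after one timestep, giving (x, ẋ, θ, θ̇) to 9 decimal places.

(1.968135663, -0.679724797, -0.182048538, -1.768944723)

sinθ=-0.162994959, cosθ=0.986626902
temp = (F + m·l·θ̇²·sinθ)/(M+m) = (14.880143 + -0.050622899)/1.332211 = 11.131510024
θ̈ = (g·sinθ − cosθ·temp)/(l·(4/3 − m·cos²θ/(M+m))) = -24.462502439
ẍ = temp − m·l·θ̈·cosθ/(M+m) = 13.762318364
Euler: x'=1.978812286+0.012529·-0.852152884=1.968135663, ẋ'=-0.852152884+0.012529·13.762318364=-0.679724797
       θ'=-0.163725451+0.012529·-1.462454030=-0.182048538, θ̇'=-1.462454030+0.012529·-24.462502439=-1.768944723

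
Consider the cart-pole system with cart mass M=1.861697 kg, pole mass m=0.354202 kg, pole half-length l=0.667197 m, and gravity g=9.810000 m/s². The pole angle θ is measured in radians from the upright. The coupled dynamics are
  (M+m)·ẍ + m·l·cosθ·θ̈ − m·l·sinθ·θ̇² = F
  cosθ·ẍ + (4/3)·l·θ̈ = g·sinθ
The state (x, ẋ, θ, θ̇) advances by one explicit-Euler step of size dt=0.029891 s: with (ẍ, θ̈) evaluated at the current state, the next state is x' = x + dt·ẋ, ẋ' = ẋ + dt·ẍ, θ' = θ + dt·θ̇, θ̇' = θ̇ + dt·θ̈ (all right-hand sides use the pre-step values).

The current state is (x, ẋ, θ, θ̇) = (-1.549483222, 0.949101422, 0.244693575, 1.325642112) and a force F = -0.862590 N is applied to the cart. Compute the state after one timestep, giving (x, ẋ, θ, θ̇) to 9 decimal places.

sinθ=0.242259039, cosθ=0.970211605
temp = (F + m·l·θ̇²·sinθ)/(M+m) = (-0.862590 + 0.100609194)/2.215899 = -0.343869827
θ̈ = (g·sinθ − cosθ·temp)/(l·(4/3 − m·cos²θ/(M+m))) = 3.434066355
ẍ = temp − m·l·θ̈·cosθ/(M+m) = -0.699198522
Euler: x'=-1.549483222+0.029891·0.949101422=-1.521113631, ẋ'=0.949101422+0.029891·-0.699198522=0.928201679
       θ'=0.244693575+0.029891·1.325642112=0.284318343, θ̇'=1.325642112+0.029891·3.434066355=1.428289789

(-1.521113631, 0.928201679, 0.284318343, 1.428289789)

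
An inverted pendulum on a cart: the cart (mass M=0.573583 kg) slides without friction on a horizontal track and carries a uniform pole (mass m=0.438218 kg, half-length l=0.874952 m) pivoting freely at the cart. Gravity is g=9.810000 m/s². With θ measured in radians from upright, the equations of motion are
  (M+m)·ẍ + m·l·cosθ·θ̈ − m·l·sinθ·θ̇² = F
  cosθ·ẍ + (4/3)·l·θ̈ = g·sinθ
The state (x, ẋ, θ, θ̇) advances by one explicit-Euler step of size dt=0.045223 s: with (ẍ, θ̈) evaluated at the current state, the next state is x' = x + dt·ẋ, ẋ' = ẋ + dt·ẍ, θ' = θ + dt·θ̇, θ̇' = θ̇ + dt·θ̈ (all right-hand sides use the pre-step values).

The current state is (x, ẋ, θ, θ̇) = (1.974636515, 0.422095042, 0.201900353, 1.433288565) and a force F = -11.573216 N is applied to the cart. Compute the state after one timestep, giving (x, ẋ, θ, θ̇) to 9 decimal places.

(1.993724919, -0.360377039, 0.266717962, 2.166649848)

sinθ=0.200531443, cosθ=0.979687267
temp = (F + m·l·θ̇²·sinθ)/(M+m) = (-11.573216 + 0.157951659)/1.011801 = -11.282123995
θ̈ = (g·sinθ − cosθ·temp)/(l·(4/3 − m·cos²θ/(M+m))) = 16.216555368
ẍ = temp − m·l·θ̈·cosθ/(M+m) = -17.302524853
Euler: x'=1.974636515+0.045223·0.422095042=1.993724919, ẋ'=0.422095042+0.045223·-17.302524853=-0.360377039
       θ'=0.201900353+0.045223·1.433288565=0.266717962, θ̇'=1.433288565+0.045223·16.216555368=2.166649848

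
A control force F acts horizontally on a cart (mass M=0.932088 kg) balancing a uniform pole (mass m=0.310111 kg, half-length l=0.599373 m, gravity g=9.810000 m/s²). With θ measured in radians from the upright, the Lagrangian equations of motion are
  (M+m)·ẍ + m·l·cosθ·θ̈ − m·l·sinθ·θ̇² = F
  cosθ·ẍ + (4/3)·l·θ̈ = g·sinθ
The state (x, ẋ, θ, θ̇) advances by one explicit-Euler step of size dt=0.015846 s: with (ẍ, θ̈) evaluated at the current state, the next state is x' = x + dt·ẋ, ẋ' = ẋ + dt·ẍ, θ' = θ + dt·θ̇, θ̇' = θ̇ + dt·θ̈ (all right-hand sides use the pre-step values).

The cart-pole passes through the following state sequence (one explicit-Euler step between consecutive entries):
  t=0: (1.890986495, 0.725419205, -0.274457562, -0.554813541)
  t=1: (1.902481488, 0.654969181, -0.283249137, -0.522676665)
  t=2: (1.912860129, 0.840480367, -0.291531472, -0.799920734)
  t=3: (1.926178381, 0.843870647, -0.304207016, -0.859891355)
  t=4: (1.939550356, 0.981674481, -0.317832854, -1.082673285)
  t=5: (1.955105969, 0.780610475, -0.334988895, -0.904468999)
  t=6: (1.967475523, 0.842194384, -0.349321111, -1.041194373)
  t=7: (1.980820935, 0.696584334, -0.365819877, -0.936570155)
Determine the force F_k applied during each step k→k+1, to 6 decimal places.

step 0→1:
  ẍ = (ẋ'−ẋ)/dt = (0.654969181−0.725419205)/0.015846 = -4.445918
  θ̈ = (θ̇'−θ̇)/dt = (-0.522676665−-0.554813541)/0.015846 = 2.028075
  sinθ=-0.271025, cosθ=0.962572
  F = (M+m)·ẍ + m·l·cosθ·θ̈ − m·l·sinθ·θ̇² = -5.522715 + 0.362854 − -0.015507 = -5.144355
step 1→2:
  ẍ = (ẋ'−ẋ)/dt = (0.840480367−0.654969181)/0.015846 = 11.707130
  θ̈ = (θ̇'−θ̇)/dt = (-0.799920734−-0.522676665)/0.015846 = -17.496155
  sinθ=-0.279477, cosθ=0.960152
  F = (M+m)·ẍ + m·l·cosθ·θ̈ − m·l·sinθ·θ̇² = 14.542586 + -3.122462 − -0.014191 = 11.434315
step 2→3:
  ẍ = (ẋ'−ẋ)/dt = (0.843870647−0.840480367)/0.015846 = 0.213952
  θ̈ = (θ̇'−θ̇)/dt = (-0.859891355−-0.799920734)/0.015846 = -3.784591
  sinθ=-0.287419, cosθ=0.957805
  F = (M+m)·ẍ + m·l·cosθ·θ̈ − m·l·sinθ·θ̇² = 0.265771 + -0.673768 − -0.034184 = -0.373813
step 3→4:
  ẍ = (ẋ'−ẋ)/dt = (0.981674481−0.843870647)/0.015846 = 8.696443
  θ̈ = (θ̇'−θ̇)/dt = (-1.082673285−-0.859891355)/0.015846 = -14.059190
  sinθ=-0.299537, cosθ=0.954085
  F = (M+m)·ẍ + m·l·cosθ·θ̈ − m·l·sinθ·θ̇² = 10.802713 + -2.493226 − -0.041167 = 8.350654
step 4→5:
  ẍ = (ẋ'−ẋ)/dt = (0.780610475−0.981674481)/0.015846 = -12.688628
  θ̈ = (θ̇'−θ̇)/dt = (-0.904468999−-1.082673285)/0.015846 = 11.246011
  sinθ=-0.312509, cosθ=0.949915
  F = (M+m)·ẍ + m·l·cosθ·θ̈ − m·l·sinθ·θ̇² = -15.761802 + 1.985626 − -0.068088 = -13.708087
step 5→6:
  ẍ = (ẋ'−ẋ)/dt = (0.842194384−0.780610475)/0.015846 = 3.886401
  θ̈ = (θ̇'−θ̇)/dt = (-1.041194373−-0.904468999)/0.015846 = -8.628384
  sinθ=-0.328759, cosθ=0.944414
  F = (M+m)·ẍ + m·l·cosθ·θ̈ − m·l·sinθ·θ̇² = 4.827683 + -1.514629 − -0.049990 = 3.363044
step 6→7:
  ẍ = (ẋ'−ẋ)/dt = (0.696584334−0.842194384)/0.015846 = -9.189073
  θ̈ = (θ̇'−θ̇)/dt = (-0.936570155−-1.041194373)/0.015846 = 6.602563
  sinθ=-0.342260, cosθ=0.939605
  F = (M+m)·ẍ + m·l·cosθ·θ̈ − m·l·sinθ·θ̇² = -11.414657 + 1.153114 − -0.068966 = -10.192577

F_0 = -5.144355 N
F_1 = 11.434315 N
F_2 = -0.373813 N
F_3 = 8.350654 N
F_4 = -13.708087 N
F_5 = 3.363044 N
F_6 = -10.192577 N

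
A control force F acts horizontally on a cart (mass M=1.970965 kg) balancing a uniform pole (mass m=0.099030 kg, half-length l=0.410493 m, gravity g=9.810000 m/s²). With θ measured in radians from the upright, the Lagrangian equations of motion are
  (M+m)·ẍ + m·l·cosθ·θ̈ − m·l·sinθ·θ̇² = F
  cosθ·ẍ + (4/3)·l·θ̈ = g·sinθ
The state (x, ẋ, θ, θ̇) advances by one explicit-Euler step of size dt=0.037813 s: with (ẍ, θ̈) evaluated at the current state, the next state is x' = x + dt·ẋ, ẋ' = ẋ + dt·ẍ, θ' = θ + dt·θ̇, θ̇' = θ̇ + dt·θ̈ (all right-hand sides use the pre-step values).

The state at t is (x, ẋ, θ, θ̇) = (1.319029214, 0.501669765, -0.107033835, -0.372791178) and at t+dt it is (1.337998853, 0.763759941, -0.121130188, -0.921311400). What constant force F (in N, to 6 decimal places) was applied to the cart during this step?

F = 13.761876 N

ẍ = (ẋ'−ẋ)/dt = (0.763759941−0.501669765)/0.037813 = 6.931219
θ̈ = (θ̇'−θ̇)/dt = (-0.921311400−-0.372791178)/0.037813 = -14.506128
sinθ=-0.106830, cosθ=0.994277
F = (M+m)·ẍ + m·l·cosθ·θ̈ − m·l·sinθ·θ̇² = 14.347588 + -0.586316 − -0.000604 = 13.761876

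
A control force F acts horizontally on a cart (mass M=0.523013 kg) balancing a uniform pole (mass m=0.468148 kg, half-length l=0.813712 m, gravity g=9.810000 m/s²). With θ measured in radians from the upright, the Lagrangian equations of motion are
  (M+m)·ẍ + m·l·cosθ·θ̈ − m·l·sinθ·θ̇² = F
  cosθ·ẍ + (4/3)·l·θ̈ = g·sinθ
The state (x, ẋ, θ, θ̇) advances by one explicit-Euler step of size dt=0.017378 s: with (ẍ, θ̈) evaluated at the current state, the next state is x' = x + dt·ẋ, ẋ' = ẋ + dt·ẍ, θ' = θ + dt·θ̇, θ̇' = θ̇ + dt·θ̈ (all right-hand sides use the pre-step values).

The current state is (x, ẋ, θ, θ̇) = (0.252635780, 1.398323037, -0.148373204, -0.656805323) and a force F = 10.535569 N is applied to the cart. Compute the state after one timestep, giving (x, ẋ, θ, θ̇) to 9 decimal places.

sinθ=-0.147829407, cosθ=0.989012875
temp = (F + m·l·θ̇²·sinθ)/(M+m) = (10.535569 + -0.024293386)/0.991161 = 10.605013327
θ̈ = (g·sinθ − cosθ·temp)/(l·(4/3 − m·cos²θ/(M+m))) = -16.838465104
ẍ = temp − m·l·θ̈·cosθ/(M+m) = 17.005516751
Euler: x'=0.252635780+0.017378·1.398323037=0.276935838, ẋ'=1.398323037+0.017378·17.005516751=1.693844907
       θ'=-0.148373204+0.017378·-0.656805323=-0.159787167, θ̇'=-0.656805323+0.017378·-16.838465104=-0.949424170

(0.276935838, 1.693844907, -0.159787167, -0.949424170)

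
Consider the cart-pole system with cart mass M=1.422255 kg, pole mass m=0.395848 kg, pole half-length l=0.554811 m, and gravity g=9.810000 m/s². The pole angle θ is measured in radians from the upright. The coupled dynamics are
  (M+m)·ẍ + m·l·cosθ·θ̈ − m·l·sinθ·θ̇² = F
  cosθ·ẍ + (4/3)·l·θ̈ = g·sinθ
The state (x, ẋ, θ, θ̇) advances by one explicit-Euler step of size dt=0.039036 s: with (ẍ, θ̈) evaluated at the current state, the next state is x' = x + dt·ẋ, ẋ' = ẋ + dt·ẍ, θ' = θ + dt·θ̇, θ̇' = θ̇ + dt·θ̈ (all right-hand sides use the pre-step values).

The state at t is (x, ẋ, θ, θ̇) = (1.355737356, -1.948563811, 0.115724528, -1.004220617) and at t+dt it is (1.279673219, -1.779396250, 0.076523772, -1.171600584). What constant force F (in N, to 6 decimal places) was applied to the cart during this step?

ẍ = (ẋ'−ẋ)/dt = (-1.779396250−-1.948563811)/0.039036 = 4.333629
θ̈ = (θ̇'−θ̇)/dt = (-1.171600584−-1.004220617)/0.039036 = -4.287836
sinθ=0.115466, cosθ=0.993311
F = (M+m)·ẍ + m·l·cosθ·θ̈ − m·l·sinθ·θ̇² = 7.878985 + -0.935399 − 0.025573 = 6.918012

F = 6.918012 N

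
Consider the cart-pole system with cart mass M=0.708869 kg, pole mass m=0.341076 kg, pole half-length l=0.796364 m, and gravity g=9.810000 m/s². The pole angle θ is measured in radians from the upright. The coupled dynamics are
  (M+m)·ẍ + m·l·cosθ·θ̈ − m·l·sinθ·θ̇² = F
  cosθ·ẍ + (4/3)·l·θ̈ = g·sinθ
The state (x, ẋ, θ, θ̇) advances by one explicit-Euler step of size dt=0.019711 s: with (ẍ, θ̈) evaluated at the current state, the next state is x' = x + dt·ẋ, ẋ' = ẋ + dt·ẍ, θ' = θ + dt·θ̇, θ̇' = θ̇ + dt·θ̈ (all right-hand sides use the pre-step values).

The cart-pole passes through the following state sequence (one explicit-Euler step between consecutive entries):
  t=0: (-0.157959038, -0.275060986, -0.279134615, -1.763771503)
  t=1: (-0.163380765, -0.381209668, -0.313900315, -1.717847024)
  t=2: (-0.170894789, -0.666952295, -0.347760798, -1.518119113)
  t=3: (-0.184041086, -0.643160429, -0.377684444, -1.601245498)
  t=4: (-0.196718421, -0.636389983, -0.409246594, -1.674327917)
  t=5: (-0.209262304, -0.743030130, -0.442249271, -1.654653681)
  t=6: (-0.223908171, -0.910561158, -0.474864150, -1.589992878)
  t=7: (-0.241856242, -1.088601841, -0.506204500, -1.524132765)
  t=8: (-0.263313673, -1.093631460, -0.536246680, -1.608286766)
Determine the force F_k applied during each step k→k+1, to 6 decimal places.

step 0→1:
  ẍ = (ẋ'−ẋ)/dt = (-0.381209668−-0.275060986)/0.019711 = -5.385251
  θ̈ = (θ̇'−θ̇)/dt = (-1.717847024−-1.763771503)/0.019711 = 2.329891
  sinθ=-0.275524, cosθ=0.961294
  F = (M+m)·ẍ + m·l·cosθ·θ̈ − m·l·sinθ·θ̇² = -5.654217 + 0.608352 − -0.232813 = -4.813053
step 1→2:
  ẍ = (ẋ'−ẋ)/dt = (-0.666952295−-0.381209668)/0.019711 = -14.496607
  θ̈ = (θ̇'−θ̇)/dt = (-1.518119113−-1.717847024)/0.019711 = 10.132815
  sinθ=-0.308771, cosθ=0.951137
  F = (M+m)·ẍ + m·l·cosθ·θ̈ − m·l·sinθ·θ̇² = -15.220640 + 2.617796 − -0.247496 = -12.355349
step 2→3:
  ẍ = (ẋ'−ẋ)/dt = (-0.643160429−-0.666952295)/0.019711 = 1.207035
  θ̈ = (θ̇'−θ̇)/dt = (-1.601245498−-1.518119113)/0.019711 = -4.217259
  sinθ=-0.340794, cosθ=0.940138
  F = (M+m)·ẍ + m·l·cosθ·θ̈ − m·l·sinθ·θ̇² = 1.267320 + -1.076923 − -0.213337 = 0.403734
step 3→4:
  ẍ = (ẋ'−ẋ)/dt = (-0.636389983−-0.643160429)/0.019711 = 0.343486
  θ̈ = (θ̇'−θ̇)/dt = (-1.674327917−-1.601245498)/0.019711 = -3.707697
  sinθ=-0.368769, cosθ=0.929521
  F = (M+m)·ẍ + m·l·cosθ·θ̈ − m·l·sinθ·θ̇² = 0.360641 + -0.936109 − -0.256823 = -0.318645
step 4→5:
  ẍ = (ẋ'−ẋ)/dt = (-0.743030130−-0.636389983)/0.019711 = -5.410185
  θ̈ = (θ̇'−θ̇)/dt = (-1.654653681−-1.674327917)/0.019711 = 0.998135
  sinθ=-0.397918, cosθ=0.917421
  F = (M+m)·ẍ + m·l·cosθ·θ̈ − m·l·sinθ·θ̇² = -5.680396 + 0.248726 − -0.302997 = -5.128674
step 5→6:
  ẍ = (ẋ'−ẋ)/dt = (-0.910561158−-0.743030130)/0.019711 = -8.499367
  θ̈ = (θ̇'−θ̇)/dt = (-1.589992878−-1.654653681)/0.019711 = 3.280443
  sinθ=-0.427973, cosθ=0.903791
  F = (M+m)·ẍ + m·l·cosθ·θ̈ − m·l·sinθ·θ̇² = -8.923868 + 0.805311 − -0.318269 = -7.800289
step 6→7:
  ẍ = (ẋ'−ẋ)/dt = (-1.088601841−-0.910561158)/0.019711 = -9.032555
  θ̈ = (θ̇'−θ̇)/dt = (-1.524132765−-1.589992878)/0.019711 = 3.341287
  sinθ=-0.457218, cosθ=0.889355
  F = (M+m)·ẍ + m·l·cosθ·θ̈ − m·l·sinθ·θ̇² = -9.483685 + 0.807145 − -0.313961 = -8.362579
step 7→8:
  ẍ = (ẋ'−ẋ)/dt = (-1.093631460−-1.088601841)/0.019711 = -0.255168
  θ̈ = (θ̇'−θ̇)/dt = (-1.608286766−-1.524132765)/0.019711 = -4.269393
  sinθ=-0.484861, cosθ=0.874591
  F = (M+m)·ẍ + m·l·cosθ·θ̈ − m·l·sinθ·θ̇² = -0.267913 + -1.014224 − -0.305933 = -0.976204

F_0 = -4.813053 N
F_1 = -12.355349 N
F_2 = 0.403734 N
F_3 = -0.318645 N
F_4 = -5.128674 N
F_5 = -7.800289 N
F_6 = -8.362579 N
F_7 = -0.976204 N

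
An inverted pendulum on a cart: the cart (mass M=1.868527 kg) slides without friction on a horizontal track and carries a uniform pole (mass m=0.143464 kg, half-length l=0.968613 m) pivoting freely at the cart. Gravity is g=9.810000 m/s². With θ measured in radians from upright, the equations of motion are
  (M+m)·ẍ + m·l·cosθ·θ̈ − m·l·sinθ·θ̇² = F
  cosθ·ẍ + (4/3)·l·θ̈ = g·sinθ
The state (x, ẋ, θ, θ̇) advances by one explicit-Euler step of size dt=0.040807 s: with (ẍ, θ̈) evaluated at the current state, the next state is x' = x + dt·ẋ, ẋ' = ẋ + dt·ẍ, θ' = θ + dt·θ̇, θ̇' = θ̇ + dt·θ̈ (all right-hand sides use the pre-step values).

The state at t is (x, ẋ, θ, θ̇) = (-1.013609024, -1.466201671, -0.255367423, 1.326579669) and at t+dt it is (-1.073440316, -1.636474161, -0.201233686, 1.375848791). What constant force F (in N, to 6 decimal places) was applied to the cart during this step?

ẍ = (ẋ'−ẋ)/dt = (-1.636474161−-1.466201671)/0.040807 = -4.172629
θ̈ = (θ̇'−θ̇)/dt = (1.375848791−1.326579669)/0.040807 = 1.207369
sinθ=-0.252601, cosθ=0.967571
F = (M+m)·ẍ + m·l·cosθ·θ̈ − m·l·sinθ·θ̇² = -8.395293 + 0.162336 − -0.061772 = -8.171184

F = -8.171184 N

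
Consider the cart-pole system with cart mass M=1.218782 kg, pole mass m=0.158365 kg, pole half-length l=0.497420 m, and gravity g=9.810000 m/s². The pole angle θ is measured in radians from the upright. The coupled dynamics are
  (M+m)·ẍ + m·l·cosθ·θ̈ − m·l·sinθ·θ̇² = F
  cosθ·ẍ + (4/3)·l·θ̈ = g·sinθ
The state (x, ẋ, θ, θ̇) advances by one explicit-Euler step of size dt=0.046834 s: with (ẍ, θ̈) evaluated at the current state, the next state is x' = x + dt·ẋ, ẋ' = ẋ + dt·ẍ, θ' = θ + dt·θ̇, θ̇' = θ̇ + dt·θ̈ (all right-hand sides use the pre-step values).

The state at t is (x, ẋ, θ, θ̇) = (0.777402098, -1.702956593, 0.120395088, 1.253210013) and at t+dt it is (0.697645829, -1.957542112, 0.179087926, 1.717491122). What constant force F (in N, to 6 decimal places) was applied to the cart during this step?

F = -6.725650 N

ẍ = (ẋ'−ẋ)/dt = (-1.957542112−-1.702956593)/0.046834 = -5.435912
θ̈ = (θ̇'−θ̇)/dt = (1.717491122−1.253210013)/0.046834 = 9.913335
sinθ=0.120104, cosθ=0.992761
F = (M+m)·ẍ + m·l·cosθ·θ̈ − m·l·sinθ·θ̇² = -7.486050 + 0.775259 − 0.014859 = -6.725650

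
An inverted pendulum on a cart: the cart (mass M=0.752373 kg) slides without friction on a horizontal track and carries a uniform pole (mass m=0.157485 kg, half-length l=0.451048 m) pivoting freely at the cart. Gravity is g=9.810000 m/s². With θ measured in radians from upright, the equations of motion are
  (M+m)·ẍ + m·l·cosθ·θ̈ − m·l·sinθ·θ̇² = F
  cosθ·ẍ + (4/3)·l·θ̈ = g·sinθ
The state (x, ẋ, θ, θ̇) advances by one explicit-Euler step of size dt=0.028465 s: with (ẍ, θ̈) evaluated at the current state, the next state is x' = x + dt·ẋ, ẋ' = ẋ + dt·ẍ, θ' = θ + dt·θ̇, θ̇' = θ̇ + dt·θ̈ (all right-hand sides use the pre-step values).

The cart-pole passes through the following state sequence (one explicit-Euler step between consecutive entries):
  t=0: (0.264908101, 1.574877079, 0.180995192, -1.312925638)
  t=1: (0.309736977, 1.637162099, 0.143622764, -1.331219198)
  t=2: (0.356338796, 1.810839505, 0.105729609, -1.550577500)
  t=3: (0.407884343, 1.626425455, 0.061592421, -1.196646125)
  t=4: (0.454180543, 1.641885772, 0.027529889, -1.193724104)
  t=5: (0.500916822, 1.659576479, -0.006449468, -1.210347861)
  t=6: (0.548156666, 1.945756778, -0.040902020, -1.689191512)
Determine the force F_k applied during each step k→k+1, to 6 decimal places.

F_0 = 1.923938 N
F_1 = 4.991660 N
F_2 = -5.034362 N
F_3 = 0.495192 N
F_4 = 0.521213 N
F_5 = 7.953255 N

step 0→1:
  ẍ = (ẋ'−ẋ)/dt = (1.637162099−1.574877079)/0.028465 = 2.188126
  θ̈ = (θ̇'−θ̇)/dt = (-1.331219198−-1.312925638)/0.028465 = -0.642669
  sinθ=0.180009, cosθ=0.983665
  F = (M+m)·ẍ + m·l·cosθ·θ̈ − m·l·sinθ·θ̇² = 1.990884 + -0.044905 − 0.022041 = 1.923938
step 1→2:
  ẍ = (ẋ'−ẋ)/dt = (1.810839505−1.637162099)/0.028465 = 6.101437
  θ̈ = (θ̇'−θ̇)/dt = (-1.550577500−-1.331219198)/0.028465 = -7.706246
  sinθ=0.143130, cosθ=0.989704
  F = (M+m)·ẍ + m·l·cosθ·θ̈ − m·l·sinθ·θ̇² = 5.551441 + -0.541764 − 0.018017 = 4.991660
step 2→3:
  ẍ = (ẋ'−ẋ)/dt = (1.626425455−1.810839505)/0.028465 = -6.478625
  θ̈ = (θ̇'−θ̇)/dt = (-1.196646125−-1.550577500)/0.028465 = 12.433914
  sinθ=0.105533, cosθ=0.994416
  F = (M+m)·ẍ + m·l·cosθ·θ̈ − m·l·sinθ·θ̇² = -5.894628 + 0.878290 − 0.018023 = -5.034362
step 3→4:
  ẍ = (ẋ'−ẋ)/dt = (1.641885772−1.626425455)/0.028465 = 0.543134
  θ̈ = (θ̇'−θ̇)/dt = (-1.193724104−-1.196646125)/0.028465 = 0.102653
  sinθ=0.061553, cosθ=0.998104
  F = (M+m)·ẍ + m·l·cosθ·θ̈ − m·l·sinθ·θ̇² = 0.494175 + 0.007278 − 0.006261 = 0.495192
step 4→5:
  ẍ = (ẋ'−ẋ)/dt = (1.659576479−1.641885772)/0.028465 = 0.621490
  θ̈ = (θ̇'−θ̇)/dt = (-1.210347861−-1.193724104)/0.028465 = -0.584007
  sinθ=0.027526, cosθ=0.999621
  F = (M+m)·ẍ + m·l·cosθ·θ̈ − m·l·sinθ·θ̇² = 0.565467 + -0.041468 − 0.002786 = 0.521213
step 5→6:
  ẍ = (ẋ'−ẋ)/dt = (1.945756778−1.659576479)/0.028465 = 10.053761
  θ̈ = (θ̇'−θ̇)/dt = (-1.689191512−-1.210347861)/0.028465 = -16.822190
  sinθ=-0.006449, cosθ=0.999979
  F = (M+m)·ẍ + m·l·cosθ·θ̈ − m·l·sinθ·θ̇² = 9.147495 + -1.194911 − -0.000671 = 7.953255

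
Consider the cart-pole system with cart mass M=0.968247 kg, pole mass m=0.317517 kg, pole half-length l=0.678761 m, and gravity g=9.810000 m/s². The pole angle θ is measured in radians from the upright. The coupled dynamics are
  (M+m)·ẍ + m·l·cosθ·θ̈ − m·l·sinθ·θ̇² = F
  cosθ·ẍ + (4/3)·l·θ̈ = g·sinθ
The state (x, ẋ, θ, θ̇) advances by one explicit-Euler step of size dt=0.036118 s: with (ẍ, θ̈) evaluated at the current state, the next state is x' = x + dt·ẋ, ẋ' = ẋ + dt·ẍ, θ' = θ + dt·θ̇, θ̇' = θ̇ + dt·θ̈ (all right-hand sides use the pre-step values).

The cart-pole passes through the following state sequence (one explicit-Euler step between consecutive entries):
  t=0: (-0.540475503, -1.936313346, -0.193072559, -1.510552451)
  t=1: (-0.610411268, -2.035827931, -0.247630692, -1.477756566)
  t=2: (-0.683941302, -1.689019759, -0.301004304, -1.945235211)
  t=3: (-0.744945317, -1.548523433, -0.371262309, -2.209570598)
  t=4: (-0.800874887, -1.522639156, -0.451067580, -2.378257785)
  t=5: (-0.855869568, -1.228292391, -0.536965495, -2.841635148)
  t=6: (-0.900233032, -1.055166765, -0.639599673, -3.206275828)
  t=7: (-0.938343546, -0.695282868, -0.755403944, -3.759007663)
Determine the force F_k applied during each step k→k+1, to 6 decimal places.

F_0 = -3.256202 N
F_1 = 9.756994 N
F_2 = 3.736920 N
F_3 = 0.365196 N
F_4 = 8.521387 N
F_5 = 5.183690 N
F_6 = 11.487671 N

step 0→1:
  ẍ = (ẋ'−ẋ)/dt = (-2.035827931−-1.936313346)/0.036118 = -2.755263
  θ̈ = (θ̇'−θ̇)/dt = (-1.477756566−-1.510552451)/0.036118 = 0.908021
  sinθ=-0.191875, cosθ=0.981419
  F = (M+m)·ẍ + m·l·cosθ·θ̈ − m·l·sinθ·θ̇² = -3.542618 + 0.192059 − -0.094357 = -3.256202
step 1→2:
  ẍ = (ẋ'−ẋ)/dt = (-1.689019759−-2.035827931)/0.036118 = 9.602087
  θ̈ = (θ̇'−θ̇)/dt = (-1.945235211−-1.477756566)/0.036118 = -12.943093
  sinθ=-0.245108, cosθ=0.969496
  F = (M+m)·ẍ + m·l·cosθ·θ̈ − m·l·sinθ·θ̇² = 12.346018 + -2.704381 − -0.115358 = 9.756994
step 2→3:
  ẍ = (ẋ'−ẋ)/dt = (-1.548523433−-1.689019759)/0.036118 = 3.889925
  θ̈ = (θ̇'−θ̇)/dt = (-2.209570598−-1.945235211)/0.036118 = -7.318661
  sinθ=-0.296480, cosθ=0.955039
  F = (M+m)·ẍ + m·l·cosθ·θ̈ − m·l·sinθ·θ̇² = 5.001526 + -1.506387 − -0.241781 = 3.736920
step 3→4:
  ẍ = (ẋ'−ẋ)/dt = (-1.522639156−-1.548523433)/0.036118 = 0.716659
  θ̈ = (θ̇'−θ̇)/dt = (-2.378257785−-2.209570598)/0.036118 = -4.670446
  sinθ=-0.362792, cosθ=0.931870
  F = (M+m)·ẍ + m·l·cosθ·θ̈ − m·l·sinθ·θ̇² = 0.921454 + -0.937989 − -0.381731 = 0.365196
step 4→5:
  ẍ = (ẋ'−ẋ)/dt = (-1.228292391−-1.522639156)/0.036118 = 8.149586
  θ̈ = (θ̇'−θ̇)/dt = (-2.841635148−-2.378257785)/0.036118 = -12.829541
  sinθ=-0.435927, cosθ=0.899982
  F = (M+m)·ẍ + m·l·cosθ·θ̈ − m·l·sinθ·θ̇² = 10.478445 + -2.488450 − -0.531392 = 8.521387
step 5→6:
  ẍ = (ẋ'−ẋ)/dt = (-1.055166765−-1.228292391)/0.036118 = 4.793334
  θ̈ = (θ̇'−θ̇)/dt = (-3.206275828−-2.841635148)/0.036118 = -10.095816
  sinθ=-0.511531, cosθ=0.859265
  F = (M+m)·ẍ + m·l·cosθ·θ̈ − m·l·sinθ·θ̇² = 6.163096 + -1.869616 − -0.890210 = 5.183690
step 6→7:
  ẍ = (ẋ'−ẋ)/dt = (-0.695282868−-1.055166765)/0.036118 = 9.964115
  θ̈ = (θ̇'−θ̇)/dt = (-3.759007663−-3.206275828)/0.036118 = -15.303501
  sinθ=-0.596874, cosθ=0.802335
  F = (M+m)·ẍ + m·l·cosθ·θ̈ − m·l·sinθ·θ̇² = 12.811500 + -2.646246 − -1.322417 = 11.487671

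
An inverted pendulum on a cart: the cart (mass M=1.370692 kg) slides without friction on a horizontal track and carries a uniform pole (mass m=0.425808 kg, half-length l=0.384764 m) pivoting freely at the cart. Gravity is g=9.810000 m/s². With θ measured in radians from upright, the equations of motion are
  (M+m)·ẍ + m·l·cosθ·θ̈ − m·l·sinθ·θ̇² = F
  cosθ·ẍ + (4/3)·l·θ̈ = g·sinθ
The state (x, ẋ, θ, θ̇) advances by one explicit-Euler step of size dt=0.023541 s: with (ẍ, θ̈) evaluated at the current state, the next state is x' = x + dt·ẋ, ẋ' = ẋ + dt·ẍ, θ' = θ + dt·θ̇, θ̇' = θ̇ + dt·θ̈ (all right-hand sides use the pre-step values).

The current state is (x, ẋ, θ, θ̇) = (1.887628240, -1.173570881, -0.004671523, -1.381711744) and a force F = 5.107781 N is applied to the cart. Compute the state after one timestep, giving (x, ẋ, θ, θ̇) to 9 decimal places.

sinθ=-0.004671506, cosθ=0.999989088
temp = (F + m·l·θ̇²·sinθ)/(M+m) = (5.107781 + -0.001461168)/1.796500 = 2.842371184
θ̈ = (g·sinθ − cosθ·temp)/(l·(4/3 − m·cos²θ/(M+m))) = -6.846861901
ẍ = temp − m·l·θ̈·cosθ/(M+m) = 3.466778317
Euler: x'=1.887628240+0.023541·-1.173570881=1.860001208, ẋ'=-1.173570881+0.023541·3.466778317=-1.091959453
       θ'=-0.004671523+0.023541·-1.381711744=-0.037198399, θ̇'=-1.381711744+0.023541·-6.846861901=-1.542893720

(1.860001208, -1.091959453, -0.037198399, -1.542893720)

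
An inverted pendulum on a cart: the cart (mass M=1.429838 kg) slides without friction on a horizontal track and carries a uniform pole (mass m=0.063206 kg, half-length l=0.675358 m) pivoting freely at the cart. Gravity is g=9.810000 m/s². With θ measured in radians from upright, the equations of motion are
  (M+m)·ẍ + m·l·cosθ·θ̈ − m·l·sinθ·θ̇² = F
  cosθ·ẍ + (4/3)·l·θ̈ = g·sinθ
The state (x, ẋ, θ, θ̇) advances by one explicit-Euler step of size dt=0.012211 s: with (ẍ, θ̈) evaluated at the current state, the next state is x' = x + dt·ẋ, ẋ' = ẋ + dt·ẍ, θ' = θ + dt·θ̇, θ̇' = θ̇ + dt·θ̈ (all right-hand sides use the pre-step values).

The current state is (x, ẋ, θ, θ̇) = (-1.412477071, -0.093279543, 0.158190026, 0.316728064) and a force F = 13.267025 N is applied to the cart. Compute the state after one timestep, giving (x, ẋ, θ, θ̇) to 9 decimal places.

(-1.413616107, 0.018088114, 0.162057592, 0.215552293)

sinθ=0.157531091, cosθ=0.987514028
temp = (F + m·l·θ̇²·sinθ)/(M+m) = (13.267025 + 0.000674577)/1.493044 = 8.886341981
θ̈ = (g·sinθ − cosθ·temp)/(l·(4/3 − m·cos²θ/(M+m))) = -8.285625317
ẍ = temp − m·l·θ̈·cosθ/(M+m) = 9.120273270
Euler: x'=-1.412477071+0.012211·-0.093279543=-1.413616107, ẋ'=-0.093279543+0.012211·9.120273270=0.018088114
       θ'=0.158190026+0.012211·0.316728064=0.162057592, θ̇'=0.316728064+0.012211·-8.285625317=0.215552293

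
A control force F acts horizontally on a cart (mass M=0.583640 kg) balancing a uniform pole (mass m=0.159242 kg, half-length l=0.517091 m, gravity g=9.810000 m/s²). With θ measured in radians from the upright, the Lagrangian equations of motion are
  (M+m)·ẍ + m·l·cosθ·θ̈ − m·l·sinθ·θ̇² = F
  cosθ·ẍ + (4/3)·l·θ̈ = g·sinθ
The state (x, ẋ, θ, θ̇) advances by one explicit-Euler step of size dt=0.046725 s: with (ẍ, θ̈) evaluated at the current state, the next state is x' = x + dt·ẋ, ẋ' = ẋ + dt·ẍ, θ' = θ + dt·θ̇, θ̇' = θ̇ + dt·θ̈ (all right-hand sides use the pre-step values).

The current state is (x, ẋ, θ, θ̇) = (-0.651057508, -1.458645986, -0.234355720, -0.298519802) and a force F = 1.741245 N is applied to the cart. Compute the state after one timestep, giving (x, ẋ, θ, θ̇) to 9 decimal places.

sinθ=-0.232216366, cosθ=0.972664156
temp = (F + m·l·θ̇²·sinθ)/(M+m) = (1.741245 + -0.001703977)/0.742882 = 2.341611485
θ̈ = (g·sinθ − cosθ·temp)/(l·(4/3 − m·cos²θ/(M+m))) = -7.792892039
ẍ = temp − m·l·θ̈·cosθ/(M+m) = 3.181779875
Euler: x'=-0.651057508+0.046725·-1.458645986=-0.719212742, ẋ'=-1.458645986+0.046725·3.181779875=-1.309977321
       θ'=-0.234355720+0.046725·-0.298519802=-0.248304058, θ̇'=-0.298519802+0.046725·-7.792892039=-0.662642683

(-0.719212742, -1.309977321, -0.248304058, -0.662642683)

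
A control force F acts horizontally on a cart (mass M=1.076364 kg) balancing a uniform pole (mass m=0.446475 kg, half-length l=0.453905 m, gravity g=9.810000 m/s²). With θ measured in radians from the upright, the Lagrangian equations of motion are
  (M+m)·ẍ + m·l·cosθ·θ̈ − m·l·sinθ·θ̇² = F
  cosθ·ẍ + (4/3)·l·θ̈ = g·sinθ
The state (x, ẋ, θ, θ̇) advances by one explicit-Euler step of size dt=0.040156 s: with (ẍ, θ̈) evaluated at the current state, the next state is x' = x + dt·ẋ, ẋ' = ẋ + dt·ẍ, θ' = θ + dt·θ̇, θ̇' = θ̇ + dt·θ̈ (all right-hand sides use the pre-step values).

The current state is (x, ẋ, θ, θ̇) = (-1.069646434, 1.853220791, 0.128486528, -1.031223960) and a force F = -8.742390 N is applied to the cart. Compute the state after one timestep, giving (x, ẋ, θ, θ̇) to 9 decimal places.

(-0.995228500, 1.545957038, 0.087076699, -0.444306172)

sinθ=0.128133294, cosθ=0.991756956
temp = (F + m·l·θ̇²·sinθ)/(M+m) = (-8.742390 + 0.027614049)/1.522839 = -5.722716552
θ̈ = (g·sinθ − cosθ·temp)/(l·(4/3 − m·cos²θ/(M+m))) = 14.615942530
ẍ = temp − m·l·θ̈·cosθ/(M+m) = -7.651751980
Euler: x'=-1.069646434+0.040156·1.853220791=-0.995228500, ẋ'=1.853220791+0.040156·-7.651751980=1.545957038
       θ'=0.128486528+0.040156·-1.031223960=0.087076699, θ̇'=-1.031223960+0.040156·14.615942530=-0.444306172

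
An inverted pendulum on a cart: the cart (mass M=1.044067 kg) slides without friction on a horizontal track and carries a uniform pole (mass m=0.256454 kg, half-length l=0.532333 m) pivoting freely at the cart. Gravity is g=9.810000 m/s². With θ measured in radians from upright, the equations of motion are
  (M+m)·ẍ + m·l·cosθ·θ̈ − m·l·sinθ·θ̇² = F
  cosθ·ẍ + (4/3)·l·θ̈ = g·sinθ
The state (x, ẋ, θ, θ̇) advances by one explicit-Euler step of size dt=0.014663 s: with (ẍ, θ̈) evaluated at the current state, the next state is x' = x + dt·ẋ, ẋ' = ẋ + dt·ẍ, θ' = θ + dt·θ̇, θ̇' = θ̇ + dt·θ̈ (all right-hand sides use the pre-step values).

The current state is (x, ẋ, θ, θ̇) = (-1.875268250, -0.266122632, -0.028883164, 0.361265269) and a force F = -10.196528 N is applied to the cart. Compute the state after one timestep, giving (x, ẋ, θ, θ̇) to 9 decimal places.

(-1.879170406, -0.400305685, -0.023585931, 0.544383252)

sinθ=-0.028879148, cosθ=0.999582910
temp = (F + m·l·θ̇²·sinθ)/(M+m) = (-10.196528 + -0.000514552)/1.300521 = -7.840736561
θ̈ = (g·sinθ − cosθ·temp)/(l·(4/3 − m·cos²θ/(M+m))) = 12.488439159
ẍ = temp − m·l·θ̈·cosθ/(M+m) = -9.151132330
Euler: x'=-1.875268250+0.014663·-0.266122632=-1.879170406, ẋ'=-0.266122632+0.014663·-9.151132330=-0.400305685
       θ'=-0.028883164+0.014663·0.361265269=-0.023585931, θ̇'=0.361265269+0.014663·12.488439159=0.544383252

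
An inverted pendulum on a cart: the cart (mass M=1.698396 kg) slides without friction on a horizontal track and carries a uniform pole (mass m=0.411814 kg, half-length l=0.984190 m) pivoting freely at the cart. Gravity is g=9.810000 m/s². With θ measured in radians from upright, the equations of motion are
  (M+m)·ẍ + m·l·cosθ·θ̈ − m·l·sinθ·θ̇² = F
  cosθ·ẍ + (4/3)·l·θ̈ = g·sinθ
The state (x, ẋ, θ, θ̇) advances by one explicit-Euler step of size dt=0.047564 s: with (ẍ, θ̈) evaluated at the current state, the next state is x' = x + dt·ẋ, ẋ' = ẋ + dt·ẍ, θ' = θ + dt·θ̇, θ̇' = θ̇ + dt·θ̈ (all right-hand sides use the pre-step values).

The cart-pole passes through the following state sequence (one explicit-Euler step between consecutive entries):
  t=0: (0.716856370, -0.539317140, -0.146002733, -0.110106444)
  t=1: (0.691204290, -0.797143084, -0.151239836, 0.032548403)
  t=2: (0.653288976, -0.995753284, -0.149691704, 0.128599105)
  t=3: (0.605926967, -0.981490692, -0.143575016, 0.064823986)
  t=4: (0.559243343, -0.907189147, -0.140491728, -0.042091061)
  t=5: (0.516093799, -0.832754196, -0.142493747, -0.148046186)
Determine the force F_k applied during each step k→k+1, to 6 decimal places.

F_0 = -10.235253 N
F_1 = -8.002289 N
F_2 = 0.096405 N
F_3 = 2.395011 N
F_4 = 2.408488 N

step 0→1:
  ẍ = (ẋ'−ẋ)/dt = (-0.797143084−-0.539317140)/0.047564 = -5.420611
  θ̈ = (θ̇'−θ̇)/dt = (0.032548403−-0.110106444)/0.047564 = 2.999219
  sinθ=-0.145485, cosθ=0.989361
  F = (M+m)·ẍ + m·l·cosθ·θ̈ − m·l·sinθ·θ̇² = -11.438628 + 1.202660 − -0.000715 = -10.235253
step 1→2:
  ẍ = (ẋ'−ẋ)/dt = (-0.995753284−-0.797143084)/0.047564 = -4.175641
  θ̈ = (θ̇'−θ̇)/dt = (0.128599105−0.032548403)/0.047564 = 2.019399
  sinθ=-0.150664, cosθ=0.988585
  F = (M+m)·ẍ + m·l·cosθ·θ̈ − m·l·sinθ·θ̇² = -8.811480 + 0.809126 − -0.000065 = -8.002289
step 2→3:
  ẍ = (ẋ'−ẋ)/dt = (-0.981490692−-0.995753284)/0.047564 = 0.299861
  θ̈ = (θ̇'−θ̇)/dt = (0.064823986−0.128599105)/0.047564 = -1.340827
  sinθ=-0.149133, cosθ=0.988817
  F = (M+m)·ẍ + m·l·cosθ·θ̈ − m·l·sinθ·θ̇² = 0.632770 + -0.537364 − -0.001000 = 0.096405
step 3→4:
  ẍ = (ẋ'−ẋ)/dt = (-0.907189147−-0.981490692)/0.047564 = 1.562138
  θ̈ = (θ̇'−θ̇)/dt = (-0.042091061−0.064823986)/0.047564 = -2.247814
  sinθ=-0.143082, cosθ=0.989711
  F = (M+m)·ẍ + m·l·cosθ·θ̈ − m·l·sinθ·θ̇² = 3.296440 + -0.901673 − -0.000244 = 2.395011
step 4→5:
  ẍ = (ẋ'−ẋ)/dt = (-0.832754196−-0.907189147)/0.047564 = 1.564943
  θ̈ = (θ̇'−θ̇)/dt = (-0.148046186−-0.042091061)/0.047564 = -2.227633
  sinθ=-0.140030, cosθ=0.990147
  F = (M+m)·ẍ + m·l·cosθ·θ̈ − m·l·sinθ·θ̇² = 3.302358 + -0.893971 − -0.000101 = 2.408488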